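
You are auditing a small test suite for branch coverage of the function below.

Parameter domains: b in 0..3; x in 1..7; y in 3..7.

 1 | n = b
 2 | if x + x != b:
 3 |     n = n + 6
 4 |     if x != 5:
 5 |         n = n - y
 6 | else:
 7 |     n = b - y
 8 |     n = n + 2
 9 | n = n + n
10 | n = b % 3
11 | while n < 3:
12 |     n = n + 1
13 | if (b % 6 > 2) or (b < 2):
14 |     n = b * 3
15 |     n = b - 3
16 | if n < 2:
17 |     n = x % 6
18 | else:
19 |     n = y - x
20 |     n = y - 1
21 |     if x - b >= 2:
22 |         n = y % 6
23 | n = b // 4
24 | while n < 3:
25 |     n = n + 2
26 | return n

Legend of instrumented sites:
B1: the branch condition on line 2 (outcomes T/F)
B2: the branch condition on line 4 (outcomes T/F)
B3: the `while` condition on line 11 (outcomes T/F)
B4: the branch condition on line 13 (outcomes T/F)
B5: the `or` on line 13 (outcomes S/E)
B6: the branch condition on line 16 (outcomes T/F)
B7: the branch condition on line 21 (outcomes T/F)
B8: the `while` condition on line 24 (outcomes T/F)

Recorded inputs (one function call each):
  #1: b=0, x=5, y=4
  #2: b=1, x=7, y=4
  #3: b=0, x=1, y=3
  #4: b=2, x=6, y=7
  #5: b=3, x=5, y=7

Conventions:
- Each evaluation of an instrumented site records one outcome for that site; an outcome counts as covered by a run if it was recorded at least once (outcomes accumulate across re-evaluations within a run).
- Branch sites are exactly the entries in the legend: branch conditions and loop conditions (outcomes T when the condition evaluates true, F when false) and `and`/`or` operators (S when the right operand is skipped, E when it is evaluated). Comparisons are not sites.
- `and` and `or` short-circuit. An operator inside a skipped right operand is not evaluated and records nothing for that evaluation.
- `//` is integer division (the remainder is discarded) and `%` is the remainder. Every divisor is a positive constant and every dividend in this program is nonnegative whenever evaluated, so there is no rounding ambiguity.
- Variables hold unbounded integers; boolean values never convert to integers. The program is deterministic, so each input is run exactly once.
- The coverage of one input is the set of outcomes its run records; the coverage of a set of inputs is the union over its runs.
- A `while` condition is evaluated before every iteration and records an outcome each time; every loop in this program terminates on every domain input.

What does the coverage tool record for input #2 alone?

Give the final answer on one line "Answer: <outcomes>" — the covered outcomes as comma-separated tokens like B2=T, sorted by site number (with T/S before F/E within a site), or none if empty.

Running input #2 (b=1, x=7, y=4), event by event:
  B1->T, B2->T, B3->T, B3->T, B3->F, B5->E, B4->T, B6->T, B8->T, B8->T
  B8->F
deduplicating events, the covered set is: B1=T, B2=T, B3=T, B3=F, B4=T, B5=E, B6=T, B8=T, B8=F

Answer: B1=T, B2=T, B3=T, B3=F, B4=T, B5=E, B6=T, B8=T, B8=F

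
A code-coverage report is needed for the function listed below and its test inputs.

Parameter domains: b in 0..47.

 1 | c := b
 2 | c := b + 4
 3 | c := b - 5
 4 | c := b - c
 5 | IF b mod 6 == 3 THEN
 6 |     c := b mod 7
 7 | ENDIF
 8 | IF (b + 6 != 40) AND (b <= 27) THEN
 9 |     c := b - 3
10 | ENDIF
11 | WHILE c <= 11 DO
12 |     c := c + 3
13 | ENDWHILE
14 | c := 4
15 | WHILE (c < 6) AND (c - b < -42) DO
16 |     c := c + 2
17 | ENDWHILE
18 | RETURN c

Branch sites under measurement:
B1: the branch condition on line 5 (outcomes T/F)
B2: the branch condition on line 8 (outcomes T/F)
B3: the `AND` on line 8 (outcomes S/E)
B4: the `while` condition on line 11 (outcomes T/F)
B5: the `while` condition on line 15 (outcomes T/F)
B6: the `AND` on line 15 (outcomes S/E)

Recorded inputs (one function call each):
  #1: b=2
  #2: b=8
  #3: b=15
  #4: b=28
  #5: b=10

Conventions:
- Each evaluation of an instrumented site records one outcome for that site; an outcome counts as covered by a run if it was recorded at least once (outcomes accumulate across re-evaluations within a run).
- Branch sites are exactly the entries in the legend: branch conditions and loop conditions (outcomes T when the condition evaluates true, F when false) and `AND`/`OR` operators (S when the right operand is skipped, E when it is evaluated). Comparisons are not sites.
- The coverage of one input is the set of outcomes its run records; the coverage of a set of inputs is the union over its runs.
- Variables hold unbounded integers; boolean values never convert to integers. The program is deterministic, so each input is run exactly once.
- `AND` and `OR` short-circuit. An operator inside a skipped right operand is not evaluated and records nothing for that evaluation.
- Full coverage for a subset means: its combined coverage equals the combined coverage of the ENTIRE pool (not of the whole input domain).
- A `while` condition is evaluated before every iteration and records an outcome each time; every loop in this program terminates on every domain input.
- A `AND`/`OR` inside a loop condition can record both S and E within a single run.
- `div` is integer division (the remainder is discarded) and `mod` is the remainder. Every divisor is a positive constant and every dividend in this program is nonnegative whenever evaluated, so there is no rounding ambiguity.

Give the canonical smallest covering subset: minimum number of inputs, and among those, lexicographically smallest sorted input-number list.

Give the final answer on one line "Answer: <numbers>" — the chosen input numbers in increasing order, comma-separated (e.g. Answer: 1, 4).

run #1 (b=2) runs B1->F, B3->E, B2->T, B4->T, B4->T, B4->T, B4->T, B4->T, B4->F, B6->E, B5->F; records B1=F, B2=T, B3=E, B4=T, B4=F, B5=F, B6=E
run #2 (b=8) runs B1->F, B3->E, B2->T, B4->T, B4->T, B4->T, B4->F, B6->E, B5->F; records B1=F, B2=T, B3=E, B4=T, B4=F, B5=F, B6=E
run #3 (b=15) runs B1->T, B3->E, B2->T, B4->F, B6->E, B5->F; records B1=T, B2=T, B3=E, B4=F, B5=F, B6=E
run #4 (b=28) runs B1->F, B3->E, B2->F, B4->T, B4->T, B4->T, B4->F, B6->E, B5->F; records B1=F, B2=F, B3=E, B4=T, B4=F, B5=F, B6=E
run #5 (b=10) runs B1->F, B3->E, B2->T, B4->T, B4->T, B4->F, B6->E, B5->F; records B1=F, B2=T, B3=E, B4=T, B4=F, B5=F, B6=E
together the pool reaches 9 outcomes: B1=T, B1=F, B2=T, B2=F, B3=E, B4=T, B4=F, B5=F, B6=E
size 1 is not enough: best union over all size-1 subsets is 7/9
the canonical winner is {3, 4}: size 2, full 9-outcome coverage, earliest index list among size-2 covers

Answer: 3, 4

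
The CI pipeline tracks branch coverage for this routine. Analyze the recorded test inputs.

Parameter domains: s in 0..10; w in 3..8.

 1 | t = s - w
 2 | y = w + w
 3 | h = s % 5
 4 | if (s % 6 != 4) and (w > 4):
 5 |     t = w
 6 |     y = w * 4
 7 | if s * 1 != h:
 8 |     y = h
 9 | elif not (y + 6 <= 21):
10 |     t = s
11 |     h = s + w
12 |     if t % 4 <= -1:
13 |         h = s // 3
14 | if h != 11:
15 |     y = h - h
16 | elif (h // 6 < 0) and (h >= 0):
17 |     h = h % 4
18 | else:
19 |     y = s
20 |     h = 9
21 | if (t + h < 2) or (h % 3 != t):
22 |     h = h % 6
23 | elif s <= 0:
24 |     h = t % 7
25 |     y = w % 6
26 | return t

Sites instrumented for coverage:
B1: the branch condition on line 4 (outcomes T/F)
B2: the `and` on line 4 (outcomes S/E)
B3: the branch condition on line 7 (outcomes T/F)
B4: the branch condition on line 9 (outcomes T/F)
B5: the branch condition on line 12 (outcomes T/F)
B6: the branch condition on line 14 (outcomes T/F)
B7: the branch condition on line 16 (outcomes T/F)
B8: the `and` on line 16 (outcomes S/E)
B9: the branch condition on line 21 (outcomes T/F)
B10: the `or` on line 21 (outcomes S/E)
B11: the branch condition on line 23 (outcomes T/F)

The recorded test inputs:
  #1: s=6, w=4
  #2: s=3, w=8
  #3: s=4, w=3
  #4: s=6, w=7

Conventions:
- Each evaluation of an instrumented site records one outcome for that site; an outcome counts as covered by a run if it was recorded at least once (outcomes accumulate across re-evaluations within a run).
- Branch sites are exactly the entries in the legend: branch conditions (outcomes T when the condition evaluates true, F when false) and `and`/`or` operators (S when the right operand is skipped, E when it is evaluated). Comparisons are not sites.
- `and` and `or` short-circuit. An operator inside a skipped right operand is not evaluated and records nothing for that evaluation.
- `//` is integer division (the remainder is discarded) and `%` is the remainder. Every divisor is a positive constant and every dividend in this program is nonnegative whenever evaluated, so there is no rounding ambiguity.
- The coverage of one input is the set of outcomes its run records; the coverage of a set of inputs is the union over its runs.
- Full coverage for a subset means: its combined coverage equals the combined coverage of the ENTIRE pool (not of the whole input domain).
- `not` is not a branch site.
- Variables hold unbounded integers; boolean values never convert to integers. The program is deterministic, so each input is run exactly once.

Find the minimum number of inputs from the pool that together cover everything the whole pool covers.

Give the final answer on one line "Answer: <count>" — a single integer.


input #1 (s=6, w=4): events B2->E, B1->F, B3->T, B6->T, B10->E, B9->T; covers B1=F, B2=E, B3=T, B6=T, B9=T, B10=E
input #2 (s=3, w=8): events B2->E, B1->T, B3->F, B4->T, B5->F, B6->F, B8->S, B7->F, B10->E, B9->T; covers B1=T, B2=E, B3=F, B4=T, B5=F, B6=F, B7=F, B8=S, B9=T, B10=E
input #3 (s=4, w=3): events B2->S, B1->F, B3->F, B4->F, B6->T, B10->E, B9->F, B11->F; covers B1=F, B2=S, B3=F, B4=F, B6=T, B9=F, B10=E, B11=F
input #4 (s=6, w=7): events B2->E, B1->T, B3->T, B6->T, B10->E, B9->T; covers B1=T, B2=E, B3=T, B6=T, B9=T, B10=E
the full pool covers 17 outcomes: B1=T, B1=F, B2=S, B2=E, B3=T, B3=F, B4=T, B4=F, B5=F, B6=T, B6=F, B7=F, B8=S, B9=T, B9=F, B10=E, B11=F
size 1 is not enough: best union over all size-1 subsets is 10/17
size 2 is not enough: best union over all size-2 subsets is 16/17
size 3: inputs {1, 2, 3} cover all 17 outcomes, and no lexicographically smaller subset of this size does
Answer: 3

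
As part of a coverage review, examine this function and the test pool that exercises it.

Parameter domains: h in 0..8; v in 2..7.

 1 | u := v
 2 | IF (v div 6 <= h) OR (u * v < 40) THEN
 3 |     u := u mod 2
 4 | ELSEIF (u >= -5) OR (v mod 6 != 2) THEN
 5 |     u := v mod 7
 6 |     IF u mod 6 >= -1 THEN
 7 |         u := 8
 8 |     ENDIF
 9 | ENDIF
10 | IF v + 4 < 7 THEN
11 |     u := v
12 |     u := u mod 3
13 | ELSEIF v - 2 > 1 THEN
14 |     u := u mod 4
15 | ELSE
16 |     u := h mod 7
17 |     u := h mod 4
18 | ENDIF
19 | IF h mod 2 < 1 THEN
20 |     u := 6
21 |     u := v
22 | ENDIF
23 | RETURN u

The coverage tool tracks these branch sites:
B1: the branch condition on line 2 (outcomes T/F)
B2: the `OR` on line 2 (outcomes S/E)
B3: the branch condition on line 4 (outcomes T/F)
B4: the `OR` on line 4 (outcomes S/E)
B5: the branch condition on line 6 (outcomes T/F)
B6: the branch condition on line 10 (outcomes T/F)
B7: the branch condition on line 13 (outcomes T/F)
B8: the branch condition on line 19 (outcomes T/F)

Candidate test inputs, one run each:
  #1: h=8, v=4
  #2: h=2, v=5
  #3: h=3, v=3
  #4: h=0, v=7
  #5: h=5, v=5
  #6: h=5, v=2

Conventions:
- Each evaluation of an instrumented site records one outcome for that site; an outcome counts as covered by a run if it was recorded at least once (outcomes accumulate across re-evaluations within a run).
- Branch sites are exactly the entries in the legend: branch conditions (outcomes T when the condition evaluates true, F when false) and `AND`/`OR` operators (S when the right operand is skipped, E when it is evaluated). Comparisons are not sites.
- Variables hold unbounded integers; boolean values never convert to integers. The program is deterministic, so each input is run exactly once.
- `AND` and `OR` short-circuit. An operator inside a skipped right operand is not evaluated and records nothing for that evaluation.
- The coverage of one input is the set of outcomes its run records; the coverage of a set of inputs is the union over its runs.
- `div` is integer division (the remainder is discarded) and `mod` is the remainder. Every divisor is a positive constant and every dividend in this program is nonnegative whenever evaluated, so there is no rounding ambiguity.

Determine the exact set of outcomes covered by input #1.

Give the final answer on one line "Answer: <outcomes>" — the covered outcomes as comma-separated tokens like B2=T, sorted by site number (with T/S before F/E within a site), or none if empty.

Running input #1 (h=8, v=4), event by event:
  B2->S, B1->T, B6->F, B7->T, B8->T
as a set, this run covers: B1=T, B2=S, B6=F, B7=T, B8=T

Answer: B1=T, B2=S, B6=F, B7=T, B8=T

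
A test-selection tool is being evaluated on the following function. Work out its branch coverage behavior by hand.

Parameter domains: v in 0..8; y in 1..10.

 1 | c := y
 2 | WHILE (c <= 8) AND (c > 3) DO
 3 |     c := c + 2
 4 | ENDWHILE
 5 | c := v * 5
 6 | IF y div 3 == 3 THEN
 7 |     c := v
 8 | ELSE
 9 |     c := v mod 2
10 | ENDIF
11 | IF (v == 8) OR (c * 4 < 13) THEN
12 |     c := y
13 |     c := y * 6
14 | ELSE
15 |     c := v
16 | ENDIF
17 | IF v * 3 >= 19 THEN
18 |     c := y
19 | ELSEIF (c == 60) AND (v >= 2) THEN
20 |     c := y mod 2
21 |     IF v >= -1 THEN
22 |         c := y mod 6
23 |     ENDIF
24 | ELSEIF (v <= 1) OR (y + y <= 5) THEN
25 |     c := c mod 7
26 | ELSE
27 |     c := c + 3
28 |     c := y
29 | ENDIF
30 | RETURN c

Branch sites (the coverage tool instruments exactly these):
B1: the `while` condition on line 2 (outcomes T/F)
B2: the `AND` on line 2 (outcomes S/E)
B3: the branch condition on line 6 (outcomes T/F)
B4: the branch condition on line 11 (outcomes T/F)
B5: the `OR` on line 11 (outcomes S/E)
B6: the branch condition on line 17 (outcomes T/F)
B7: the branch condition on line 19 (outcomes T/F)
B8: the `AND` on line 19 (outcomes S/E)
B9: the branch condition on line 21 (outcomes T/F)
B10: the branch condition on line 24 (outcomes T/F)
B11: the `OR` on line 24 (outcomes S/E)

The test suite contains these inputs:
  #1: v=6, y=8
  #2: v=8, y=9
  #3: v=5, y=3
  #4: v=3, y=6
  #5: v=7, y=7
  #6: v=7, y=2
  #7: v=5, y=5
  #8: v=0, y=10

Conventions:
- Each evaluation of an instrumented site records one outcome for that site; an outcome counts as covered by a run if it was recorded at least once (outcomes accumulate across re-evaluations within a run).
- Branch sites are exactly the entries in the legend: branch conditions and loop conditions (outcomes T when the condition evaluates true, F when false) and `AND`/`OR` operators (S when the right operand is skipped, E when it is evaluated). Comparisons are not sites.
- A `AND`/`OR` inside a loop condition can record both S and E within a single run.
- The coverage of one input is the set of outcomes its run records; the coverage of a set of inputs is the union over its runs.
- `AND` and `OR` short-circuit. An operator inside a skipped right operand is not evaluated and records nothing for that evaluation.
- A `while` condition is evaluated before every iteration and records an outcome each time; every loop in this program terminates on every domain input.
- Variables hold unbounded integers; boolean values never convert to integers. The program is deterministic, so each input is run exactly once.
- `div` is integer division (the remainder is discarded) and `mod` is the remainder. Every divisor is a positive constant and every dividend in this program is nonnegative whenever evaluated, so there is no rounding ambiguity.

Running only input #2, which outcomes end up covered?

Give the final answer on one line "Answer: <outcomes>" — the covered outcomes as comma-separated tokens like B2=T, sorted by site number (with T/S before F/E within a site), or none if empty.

Event log for input #2 (v=8, y=9):
  B2->S, B1->F, B3->T, B5->S, B4->T, B6->T
as a set, this run covers: B1=F, B2=S, B3=T, B4=T, B5=S, B6=T

Answer: B1=F, B2=S, B3=T, B4=T, B5=S, B6=T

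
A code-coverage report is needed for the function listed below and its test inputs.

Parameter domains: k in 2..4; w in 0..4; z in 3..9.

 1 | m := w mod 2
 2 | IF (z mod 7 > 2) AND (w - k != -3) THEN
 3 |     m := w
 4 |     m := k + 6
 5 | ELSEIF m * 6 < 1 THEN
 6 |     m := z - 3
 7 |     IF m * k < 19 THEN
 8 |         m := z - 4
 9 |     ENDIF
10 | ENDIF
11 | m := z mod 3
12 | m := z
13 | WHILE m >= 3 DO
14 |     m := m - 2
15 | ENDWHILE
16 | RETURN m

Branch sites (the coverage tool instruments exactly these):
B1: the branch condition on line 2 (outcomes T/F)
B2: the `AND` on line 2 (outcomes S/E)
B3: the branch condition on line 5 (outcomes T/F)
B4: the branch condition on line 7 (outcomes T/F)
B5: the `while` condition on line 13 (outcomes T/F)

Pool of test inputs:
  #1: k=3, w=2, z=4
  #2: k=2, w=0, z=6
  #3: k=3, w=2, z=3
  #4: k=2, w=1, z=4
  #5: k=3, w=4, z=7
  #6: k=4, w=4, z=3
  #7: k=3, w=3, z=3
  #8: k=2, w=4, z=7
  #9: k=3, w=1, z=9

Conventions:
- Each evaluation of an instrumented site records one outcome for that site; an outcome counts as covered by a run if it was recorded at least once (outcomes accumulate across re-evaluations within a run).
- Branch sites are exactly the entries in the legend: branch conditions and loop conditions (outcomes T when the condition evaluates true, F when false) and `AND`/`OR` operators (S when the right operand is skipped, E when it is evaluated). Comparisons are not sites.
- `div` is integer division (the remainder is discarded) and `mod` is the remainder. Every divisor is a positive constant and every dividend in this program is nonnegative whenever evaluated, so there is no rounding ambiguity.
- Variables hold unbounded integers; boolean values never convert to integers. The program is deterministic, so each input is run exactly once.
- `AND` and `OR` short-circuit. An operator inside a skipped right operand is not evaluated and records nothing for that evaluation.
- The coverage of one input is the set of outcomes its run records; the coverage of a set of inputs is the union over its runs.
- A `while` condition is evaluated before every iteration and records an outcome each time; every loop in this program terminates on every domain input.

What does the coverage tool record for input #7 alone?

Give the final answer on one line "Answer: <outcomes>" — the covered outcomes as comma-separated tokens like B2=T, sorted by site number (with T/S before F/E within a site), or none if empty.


Event log for input #7 (k=3, w=3, z=3):
  B2->E, B1->T, B5->T, B5->F
collecting distinct outcomes: B1=T, B2=E, B5=T, B5=F
Answer: B1=T, B2=E, B5=T, B5=F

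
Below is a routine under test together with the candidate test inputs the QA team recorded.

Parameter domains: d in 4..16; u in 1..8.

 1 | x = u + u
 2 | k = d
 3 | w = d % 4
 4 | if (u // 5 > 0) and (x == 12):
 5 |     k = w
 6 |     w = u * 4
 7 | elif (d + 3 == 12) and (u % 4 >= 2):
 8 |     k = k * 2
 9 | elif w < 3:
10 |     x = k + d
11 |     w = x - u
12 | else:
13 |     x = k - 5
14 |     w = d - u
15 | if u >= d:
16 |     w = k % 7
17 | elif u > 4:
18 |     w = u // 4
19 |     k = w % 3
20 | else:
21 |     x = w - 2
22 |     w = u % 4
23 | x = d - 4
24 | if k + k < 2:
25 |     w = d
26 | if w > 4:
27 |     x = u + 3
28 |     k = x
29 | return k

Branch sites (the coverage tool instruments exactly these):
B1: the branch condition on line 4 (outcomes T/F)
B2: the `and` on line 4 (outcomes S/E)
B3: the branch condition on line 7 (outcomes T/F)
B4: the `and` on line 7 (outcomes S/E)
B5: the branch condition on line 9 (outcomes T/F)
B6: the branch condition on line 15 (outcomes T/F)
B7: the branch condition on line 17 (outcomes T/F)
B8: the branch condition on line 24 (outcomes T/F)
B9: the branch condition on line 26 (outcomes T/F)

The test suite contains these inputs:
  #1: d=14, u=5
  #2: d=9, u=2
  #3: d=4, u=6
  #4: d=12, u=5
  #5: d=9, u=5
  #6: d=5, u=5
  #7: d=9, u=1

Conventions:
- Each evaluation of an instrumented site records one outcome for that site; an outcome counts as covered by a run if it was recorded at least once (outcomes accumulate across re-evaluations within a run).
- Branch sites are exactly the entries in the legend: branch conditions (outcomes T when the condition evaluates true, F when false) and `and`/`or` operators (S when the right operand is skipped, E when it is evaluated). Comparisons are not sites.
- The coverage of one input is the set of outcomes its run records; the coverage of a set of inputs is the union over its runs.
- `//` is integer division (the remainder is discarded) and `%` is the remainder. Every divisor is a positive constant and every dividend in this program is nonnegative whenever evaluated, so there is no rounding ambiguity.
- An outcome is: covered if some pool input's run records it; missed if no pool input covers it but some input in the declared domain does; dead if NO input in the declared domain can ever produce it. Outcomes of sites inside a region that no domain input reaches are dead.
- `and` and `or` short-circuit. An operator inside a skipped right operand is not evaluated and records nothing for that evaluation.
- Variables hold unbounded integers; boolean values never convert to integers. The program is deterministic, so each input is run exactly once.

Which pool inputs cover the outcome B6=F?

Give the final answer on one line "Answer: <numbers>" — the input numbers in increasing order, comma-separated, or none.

input #1 (d=14, u=5): produces B6=F
input #2 (d=9, u=2): produces B6=F
input #3 (d=4, u=6): does not produce B6=F
input #4 (d=12, u=5): produces B6=F
input #5 (d=9, u=5): produces B6=F
input #6 (d=5, u=5): does not produce B6=F
input #7 (d=9, u=1): produces B6=F

Answer: 1, 2, 4, 5, 7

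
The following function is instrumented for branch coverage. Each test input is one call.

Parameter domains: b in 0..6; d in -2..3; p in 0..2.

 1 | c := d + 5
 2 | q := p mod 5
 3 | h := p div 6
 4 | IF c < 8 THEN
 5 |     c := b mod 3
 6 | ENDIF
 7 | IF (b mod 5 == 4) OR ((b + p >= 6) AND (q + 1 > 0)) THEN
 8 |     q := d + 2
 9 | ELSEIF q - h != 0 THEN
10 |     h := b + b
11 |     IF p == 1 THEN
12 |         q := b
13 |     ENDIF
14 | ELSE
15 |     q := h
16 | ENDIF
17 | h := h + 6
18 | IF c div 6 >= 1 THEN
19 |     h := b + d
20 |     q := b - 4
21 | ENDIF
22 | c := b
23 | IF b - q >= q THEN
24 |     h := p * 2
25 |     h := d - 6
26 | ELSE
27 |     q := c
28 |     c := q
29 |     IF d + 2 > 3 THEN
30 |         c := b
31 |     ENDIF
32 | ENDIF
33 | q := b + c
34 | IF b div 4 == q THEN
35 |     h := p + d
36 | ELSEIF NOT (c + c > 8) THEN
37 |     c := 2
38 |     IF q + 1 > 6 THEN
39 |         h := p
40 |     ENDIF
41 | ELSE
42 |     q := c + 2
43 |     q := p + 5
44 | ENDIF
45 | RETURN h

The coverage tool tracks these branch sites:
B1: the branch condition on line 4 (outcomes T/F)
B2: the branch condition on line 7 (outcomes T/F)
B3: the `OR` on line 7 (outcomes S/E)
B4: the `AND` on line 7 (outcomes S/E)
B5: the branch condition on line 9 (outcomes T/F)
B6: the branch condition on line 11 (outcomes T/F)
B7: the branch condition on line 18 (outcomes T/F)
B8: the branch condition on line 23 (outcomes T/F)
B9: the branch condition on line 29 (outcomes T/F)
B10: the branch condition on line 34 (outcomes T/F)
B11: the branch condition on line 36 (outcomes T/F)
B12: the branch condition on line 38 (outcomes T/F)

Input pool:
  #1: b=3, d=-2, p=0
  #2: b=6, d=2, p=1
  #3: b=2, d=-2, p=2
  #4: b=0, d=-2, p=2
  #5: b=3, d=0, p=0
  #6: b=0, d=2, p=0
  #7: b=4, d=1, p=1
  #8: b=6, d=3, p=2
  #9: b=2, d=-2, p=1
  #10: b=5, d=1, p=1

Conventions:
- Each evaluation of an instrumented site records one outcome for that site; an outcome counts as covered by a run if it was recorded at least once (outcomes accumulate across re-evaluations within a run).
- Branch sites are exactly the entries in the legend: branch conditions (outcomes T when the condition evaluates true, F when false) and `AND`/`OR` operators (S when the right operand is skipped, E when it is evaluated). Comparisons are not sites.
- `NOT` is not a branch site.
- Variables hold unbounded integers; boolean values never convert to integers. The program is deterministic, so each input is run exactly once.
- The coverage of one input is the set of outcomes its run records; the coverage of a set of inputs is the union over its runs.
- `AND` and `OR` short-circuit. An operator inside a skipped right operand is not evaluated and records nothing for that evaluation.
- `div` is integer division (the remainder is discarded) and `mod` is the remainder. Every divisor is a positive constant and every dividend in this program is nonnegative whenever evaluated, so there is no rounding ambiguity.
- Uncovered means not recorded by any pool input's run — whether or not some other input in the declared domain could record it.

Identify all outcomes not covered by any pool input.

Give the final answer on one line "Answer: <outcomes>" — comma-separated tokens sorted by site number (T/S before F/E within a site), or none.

test 1 (b=3, d=-2, p=0) fires B1->T, B3->E, B4->S, B2->F, B5->F, B7->F, B8->T, B10->F, B11->T, B12->T; hits B1=T, B2=F, B3=E, B4=S, B5=F, B7=F, B8=T, B10=F, B11=T, B12=T
test 2 (b=6, d=2, p=1) fires B1->T, B3->E, B4->E, B2->T, B7->F, B8->F, B9->T, B10->F, B11->F; hits B1=T, B2=T, B3=E, B4=E, B7=F, B8=F, B9=T, B10=F, B11=F
test 3 (b=2, d=-2, p=2) fires B1->T, B3->E, B4->S, B2->F, B5->T, B6->F, B7->F, B8->F, B9->F, B10->F, B11->T, B12->F; hits B1=T, B2=F, B3=E, B4=S, B5=T, B6=F, B7=F, B8=F, B9=F, B10=F, B11=T, B12=F
test 4 (b=0, d=-2, p=2) fires B1->T, B3->E, B4->S, B2->F, B5->T, B6->F, B7->F, B8->F, B9->F, B10->T; hits B1=T, B2=F, B3=E, B4=S, B5=T, B6=F, B7=F, B8=F, B9=F, B10=T
test 5 (b=3, d=0, p=0) fires B1->T, B3->E, B4->S, B2->F, B5->F, B7->F, B8->T, B10->F, B11->T, B12->T; hits B1=T, B2=F, B3=E, B4=S, B5=F, B7=F, B8=T, B10=F, B11=T, B12=T
test 6 (b=0, d=2, p=0) fires B1->T, B3->E, B4->S, B2->F, B5->F, B7->F, B8->T, B10->T; hits B1=T, B2=F, B3=E, B4=S, B5=F, B7=F, B8=T, B10=T
test 7 (b=4, d=1, p=1) fires B1->T, B3->S, B2->T, B7->F, B8->F, B9->F, B10->F, B11->T, B12->T; hits B1=T, B2=T, B3=S, B7=F, B8=F, B9=F, B10=F, B11=T, B12=T
test 8 (b=6, d=3, p=2) fires B1->F, B3->E, B4->E, B2->T, B7->T, B8->T, B10->F, B11->F; hits B1=F, B2=T, B3=E, B4=E, B7=T, B8=T, B10=F, B11=F
test 9 (b=2, d=-2, p=1) fires B1->T, B3->E, B4->S, B2->F, B5->T, B6->T, B7->F, B8->F, B9->F, B10->F, B11->T, B12->F; hits B1=T, B2=F, B3=E, B4=S, B5=T, B6=T, B7=F, B8=F, B9=F, B10=F, B11=T, B12=F
test 10 (b=5, d=1, p=1) fires B1->T, B3->E, B4->E, B2->T, B7->F, B8->F, B9->F, B10->F, B11->F; hits B1=T, B2=T, B3=E, B4=E, B7=F, B8=F, B9=F, B10=F, B11=F
union over the pool: B1=T, B1=F, B2=T, B2=F, B3=S, B3=E, B4=S, B4=E, B5=T, B5=F, B6=T, B6=F, B7=T, B7=F, B8=T, B8=F, B9=T, B9=F, B10=T, B10=F, B11=T, B11=F, B12=T, B12=F
uncovered (0 of 24): none

Answer: none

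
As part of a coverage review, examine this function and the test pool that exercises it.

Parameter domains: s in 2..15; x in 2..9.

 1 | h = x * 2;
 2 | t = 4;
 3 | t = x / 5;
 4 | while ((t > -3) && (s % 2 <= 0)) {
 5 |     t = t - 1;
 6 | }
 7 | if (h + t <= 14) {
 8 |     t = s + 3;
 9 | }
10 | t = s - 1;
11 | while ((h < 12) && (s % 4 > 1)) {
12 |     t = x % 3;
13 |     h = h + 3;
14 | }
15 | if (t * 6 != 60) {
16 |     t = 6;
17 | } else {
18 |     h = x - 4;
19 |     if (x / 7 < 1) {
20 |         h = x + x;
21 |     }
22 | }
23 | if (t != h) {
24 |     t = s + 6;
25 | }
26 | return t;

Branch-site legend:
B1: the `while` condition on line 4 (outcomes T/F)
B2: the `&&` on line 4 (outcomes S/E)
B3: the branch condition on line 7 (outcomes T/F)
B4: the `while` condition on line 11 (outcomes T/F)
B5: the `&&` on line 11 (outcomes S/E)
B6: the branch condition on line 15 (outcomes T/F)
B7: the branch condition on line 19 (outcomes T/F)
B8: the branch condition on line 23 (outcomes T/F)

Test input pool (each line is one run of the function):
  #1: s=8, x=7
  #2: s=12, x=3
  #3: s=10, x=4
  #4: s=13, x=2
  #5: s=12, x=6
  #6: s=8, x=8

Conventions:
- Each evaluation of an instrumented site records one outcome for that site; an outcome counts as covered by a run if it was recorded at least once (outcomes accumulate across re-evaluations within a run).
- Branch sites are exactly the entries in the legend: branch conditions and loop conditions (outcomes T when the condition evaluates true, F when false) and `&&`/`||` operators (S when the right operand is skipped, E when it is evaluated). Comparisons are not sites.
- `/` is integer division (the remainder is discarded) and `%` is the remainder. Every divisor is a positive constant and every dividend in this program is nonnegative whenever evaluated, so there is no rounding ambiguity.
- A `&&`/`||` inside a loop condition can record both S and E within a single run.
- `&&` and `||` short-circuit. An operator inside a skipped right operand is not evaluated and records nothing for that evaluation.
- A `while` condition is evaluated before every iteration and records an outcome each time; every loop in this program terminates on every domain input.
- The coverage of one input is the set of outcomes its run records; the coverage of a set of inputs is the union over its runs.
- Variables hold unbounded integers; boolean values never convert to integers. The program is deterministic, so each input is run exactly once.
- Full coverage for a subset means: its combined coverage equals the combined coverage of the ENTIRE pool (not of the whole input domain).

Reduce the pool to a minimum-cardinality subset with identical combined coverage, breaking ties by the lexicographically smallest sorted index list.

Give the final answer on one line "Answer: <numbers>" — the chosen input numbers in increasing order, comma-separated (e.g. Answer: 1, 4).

run #1 (s=8, x=7) runs B2->E, B1->T, B2->E, B1->T, B2->E, B1->T, B2->E, B1->T, B2->S, B1->F, B3->T, B5->S, B4->F, B6->T, ...; records B1=T, B1=F, B2=S, B2=E, B3=T, B4=F, B5=S, B6=T, B8=T
run #2 (s=12, x=3) runs B2->E, B1->T, B2->E, B1->T, B2->E, B1->T, B2->S, B1->F, B3->T, B5->E, B4->F, B6->T, B8->F; records B1=T, B1=F, B2=S, B2=E, B3=T, B4=F, B5=E, B6=T, B8=F
run #3 (s=10, x=4) runs B2->E, B1->T, B2->E, B1->T, B2->E, B1->T, B2->S, B1->F, B3->T, B5->E, B4->T, B5->E, B4->T, B5->S, ...; records B1=T, B1=F, B2=S, B2=E, B3=T, B4=T, B4=F, B5=S, B5=E, B6=T, B8=T
run #4 (s=13, x=2) runs B2->E, B1->F, B3->T, B5->E, B4->F, B6->T, B8->T; records B1=F, B2=E, B3=T, B4=F, B5=E, B6=T, B8=T
run #5 (s=12, x=6) runs B2->E, B1->T, B2->E, B1->T, B2->E, B1->T, B2->E, B1->T, B2->S, B1->F, B3->T, B5->S, B4->F, B6->T, ...; records B1=T, B1=F, B2=S, B2=E, B3=T, B4=F, B5=S, B6=T, B8=T
run #6 (s=8, x=8) runs B2->E, B1->T, B2->E, B1->T, B2->E, B1->T, B2->E, B1->T, B2->S, B1->F, B3->T, B5->S, B4->F, B6->T, ...; records B1=T, B1=F, B2=S, B2=E, B3=T, B4=F, B5=S, B6=T, B8=T
together the pool reaches 12 outcomes: B1=T, B1=F, B2=S, B2=E, B3=T, B4=T, B4=F, B5=S, B5=E, B6=T, B8=T, B8=F
size 1 is not enough: best union over all size-1 subsets is 11/12
the canonical winner is {2, 3}: size 2, full 12-outcome coverage, earliest index list among size-2 covers

Answer: 2, 3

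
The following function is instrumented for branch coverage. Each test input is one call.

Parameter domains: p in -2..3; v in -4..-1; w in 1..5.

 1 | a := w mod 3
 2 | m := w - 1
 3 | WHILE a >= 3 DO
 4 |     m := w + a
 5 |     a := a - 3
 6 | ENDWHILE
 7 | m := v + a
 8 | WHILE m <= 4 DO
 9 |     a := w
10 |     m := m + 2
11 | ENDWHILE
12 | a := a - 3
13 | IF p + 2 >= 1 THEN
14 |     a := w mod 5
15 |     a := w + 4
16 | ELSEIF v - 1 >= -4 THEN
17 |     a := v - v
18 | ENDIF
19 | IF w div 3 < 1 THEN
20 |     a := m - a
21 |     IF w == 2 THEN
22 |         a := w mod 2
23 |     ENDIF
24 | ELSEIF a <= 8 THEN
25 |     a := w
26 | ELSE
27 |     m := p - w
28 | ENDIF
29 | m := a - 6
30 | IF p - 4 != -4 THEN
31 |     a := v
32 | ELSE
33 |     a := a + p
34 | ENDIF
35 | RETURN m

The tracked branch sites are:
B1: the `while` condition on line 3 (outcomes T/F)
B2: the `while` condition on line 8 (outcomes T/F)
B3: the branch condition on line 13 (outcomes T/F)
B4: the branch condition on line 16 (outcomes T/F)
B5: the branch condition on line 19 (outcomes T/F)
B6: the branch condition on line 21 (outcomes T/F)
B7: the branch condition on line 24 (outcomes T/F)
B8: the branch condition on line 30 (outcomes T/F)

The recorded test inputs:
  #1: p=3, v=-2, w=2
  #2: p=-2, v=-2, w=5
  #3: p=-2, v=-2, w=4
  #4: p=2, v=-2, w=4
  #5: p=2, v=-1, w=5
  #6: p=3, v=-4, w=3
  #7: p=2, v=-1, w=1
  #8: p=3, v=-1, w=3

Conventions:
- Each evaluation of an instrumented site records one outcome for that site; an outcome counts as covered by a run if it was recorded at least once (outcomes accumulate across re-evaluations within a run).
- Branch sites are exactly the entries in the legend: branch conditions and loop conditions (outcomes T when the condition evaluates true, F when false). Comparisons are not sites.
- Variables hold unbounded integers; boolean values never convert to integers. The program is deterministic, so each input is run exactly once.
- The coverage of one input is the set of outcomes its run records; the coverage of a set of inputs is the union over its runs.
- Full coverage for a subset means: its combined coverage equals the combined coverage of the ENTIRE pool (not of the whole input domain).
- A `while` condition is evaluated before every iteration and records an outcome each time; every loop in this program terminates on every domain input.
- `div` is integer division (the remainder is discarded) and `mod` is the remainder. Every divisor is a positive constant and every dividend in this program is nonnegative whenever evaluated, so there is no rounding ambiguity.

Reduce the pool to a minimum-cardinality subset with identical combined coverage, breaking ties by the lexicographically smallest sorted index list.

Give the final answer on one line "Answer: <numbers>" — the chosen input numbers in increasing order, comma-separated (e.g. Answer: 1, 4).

test 1 (p=3, v=-2, w=2) fires B1->F, B2->T, B2->T, B2->T, B2->F, B3->T, B5->T, B6->T, B8->T; hits B1=F, B2=T, B2=F, B3=T, B5=T, B6=T, B8=T
test 2 (p=-2, v=-2, w=5) fires B1->F, B2->T, B2->T, B2->T, B2->F, B3->F, B4->T, B5->F, B7->T, B8->T; hits B1=F, B2=T, B2=F, B3=F, B4=T, B5=F, B7=T, B8=T
test 3 (p=-2, v=-2, w=4) fires B1->F, B2->T, B2->T, B2->T, B2->F, B3->F, B4->T, B5->F, B7->T, B8->T; hits B1=F, B2=T, B2=F, B3=F, B4=T, B5=F, B7=T, B8=T
test 4 (p=2, v=-2, w=4) fires B1->F, B2->T, B2->T, B2->T, B2->F, B3->T, B5->F, B7->T, B8->T; hits B1=F, B2=T, B2=F, B3=T, B5=F, B7=T, B8=T
test 5 (p=2, v=-1, w=5) fires B1->F, B2->T, B2->T, B2->F, B3->T, B5->F, B7->F, B8->T; hits B1=F, B2=T, B2=F, B3=T, B5=F, B7=F, B8=T
test 6 (p=3, v=-4, w=3) fires B1->F, B2->T, B2->T, B2->T, B2->T, B2->T, B2->F, B3->T, B5->F, B7->T, B8->T; hits B1=F, B2=T, B2=F, B3=T, B5=F, B7=T, B8=T
test 7 (p=2, v=-1, w=1) fires B1->F, B2->T, B2->T, B2->T, B2->F, B3->T, B5->T, B6->F, B8->T; hits B1=F, B2=T, B2=F, B3=T, B5=T, B6=F, B8=T
test 8 (p=3, v=-1, w=3) fires B1->F, B2->T, B2->T, B2->T, B2->F, B3->T, B5->F, B7->T, B8->T; hits B1=F, B2=T, B2=F, B3=T, B5=F, B7=T, B8=T
pool-wide coverage (13 outcomes): B1=F, B2=T, B2=F, B3=T, B3=F, B4=T, B5=T, B5=F, B6=T, B6=F, B7=T, B7=F, B8=T
checked all size-1 subsets: none covers 13 outcomes (max 8/13)
checked all size-2 subsets: none covers 13 outcomes (max 11/13)
checked all size-3 subsets: none covers 13 outcomes (max 12/13)
inputs {1, 2, 5, 7} (size 4) cover everything; no size-4 subset with a lexicographically smaller index list covers all 13

Answer: 1, 2, 5, 7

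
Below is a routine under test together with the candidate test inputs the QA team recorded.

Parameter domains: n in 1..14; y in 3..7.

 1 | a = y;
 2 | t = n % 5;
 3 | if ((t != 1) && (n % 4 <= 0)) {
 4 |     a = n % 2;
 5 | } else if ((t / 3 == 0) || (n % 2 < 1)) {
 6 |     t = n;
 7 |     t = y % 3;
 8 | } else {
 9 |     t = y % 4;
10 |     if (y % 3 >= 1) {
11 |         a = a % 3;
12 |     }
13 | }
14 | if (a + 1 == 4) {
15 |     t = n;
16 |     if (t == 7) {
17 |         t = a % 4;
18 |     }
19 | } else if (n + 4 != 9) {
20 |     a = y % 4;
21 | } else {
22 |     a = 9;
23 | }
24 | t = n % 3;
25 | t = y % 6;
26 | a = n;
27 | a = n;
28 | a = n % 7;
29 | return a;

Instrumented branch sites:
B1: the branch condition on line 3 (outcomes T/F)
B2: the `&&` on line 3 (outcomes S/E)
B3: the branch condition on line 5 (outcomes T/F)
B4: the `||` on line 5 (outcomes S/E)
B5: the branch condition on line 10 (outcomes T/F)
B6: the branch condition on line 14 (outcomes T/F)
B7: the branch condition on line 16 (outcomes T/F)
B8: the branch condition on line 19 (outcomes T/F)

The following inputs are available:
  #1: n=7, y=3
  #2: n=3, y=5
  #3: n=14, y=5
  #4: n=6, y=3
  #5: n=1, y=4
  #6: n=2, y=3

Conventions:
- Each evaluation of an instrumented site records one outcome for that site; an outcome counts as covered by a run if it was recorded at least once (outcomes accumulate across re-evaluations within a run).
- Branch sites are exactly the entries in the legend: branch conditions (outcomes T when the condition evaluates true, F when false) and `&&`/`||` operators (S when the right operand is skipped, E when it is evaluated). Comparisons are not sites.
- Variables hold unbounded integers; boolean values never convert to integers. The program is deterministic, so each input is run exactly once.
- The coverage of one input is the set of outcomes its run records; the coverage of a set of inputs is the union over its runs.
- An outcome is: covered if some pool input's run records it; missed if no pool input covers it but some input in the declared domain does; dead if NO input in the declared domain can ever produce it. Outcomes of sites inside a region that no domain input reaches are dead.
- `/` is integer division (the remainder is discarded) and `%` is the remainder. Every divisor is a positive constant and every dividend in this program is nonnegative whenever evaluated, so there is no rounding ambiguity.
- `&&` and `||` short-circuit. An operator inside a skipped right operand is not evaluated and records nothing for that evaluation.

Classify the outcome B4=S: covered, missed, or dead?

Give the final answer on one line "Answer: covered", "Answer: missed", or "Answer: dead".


B4=S is recorded by pool input(s) 1, 4, 5, 6 -> covered
Answer: covered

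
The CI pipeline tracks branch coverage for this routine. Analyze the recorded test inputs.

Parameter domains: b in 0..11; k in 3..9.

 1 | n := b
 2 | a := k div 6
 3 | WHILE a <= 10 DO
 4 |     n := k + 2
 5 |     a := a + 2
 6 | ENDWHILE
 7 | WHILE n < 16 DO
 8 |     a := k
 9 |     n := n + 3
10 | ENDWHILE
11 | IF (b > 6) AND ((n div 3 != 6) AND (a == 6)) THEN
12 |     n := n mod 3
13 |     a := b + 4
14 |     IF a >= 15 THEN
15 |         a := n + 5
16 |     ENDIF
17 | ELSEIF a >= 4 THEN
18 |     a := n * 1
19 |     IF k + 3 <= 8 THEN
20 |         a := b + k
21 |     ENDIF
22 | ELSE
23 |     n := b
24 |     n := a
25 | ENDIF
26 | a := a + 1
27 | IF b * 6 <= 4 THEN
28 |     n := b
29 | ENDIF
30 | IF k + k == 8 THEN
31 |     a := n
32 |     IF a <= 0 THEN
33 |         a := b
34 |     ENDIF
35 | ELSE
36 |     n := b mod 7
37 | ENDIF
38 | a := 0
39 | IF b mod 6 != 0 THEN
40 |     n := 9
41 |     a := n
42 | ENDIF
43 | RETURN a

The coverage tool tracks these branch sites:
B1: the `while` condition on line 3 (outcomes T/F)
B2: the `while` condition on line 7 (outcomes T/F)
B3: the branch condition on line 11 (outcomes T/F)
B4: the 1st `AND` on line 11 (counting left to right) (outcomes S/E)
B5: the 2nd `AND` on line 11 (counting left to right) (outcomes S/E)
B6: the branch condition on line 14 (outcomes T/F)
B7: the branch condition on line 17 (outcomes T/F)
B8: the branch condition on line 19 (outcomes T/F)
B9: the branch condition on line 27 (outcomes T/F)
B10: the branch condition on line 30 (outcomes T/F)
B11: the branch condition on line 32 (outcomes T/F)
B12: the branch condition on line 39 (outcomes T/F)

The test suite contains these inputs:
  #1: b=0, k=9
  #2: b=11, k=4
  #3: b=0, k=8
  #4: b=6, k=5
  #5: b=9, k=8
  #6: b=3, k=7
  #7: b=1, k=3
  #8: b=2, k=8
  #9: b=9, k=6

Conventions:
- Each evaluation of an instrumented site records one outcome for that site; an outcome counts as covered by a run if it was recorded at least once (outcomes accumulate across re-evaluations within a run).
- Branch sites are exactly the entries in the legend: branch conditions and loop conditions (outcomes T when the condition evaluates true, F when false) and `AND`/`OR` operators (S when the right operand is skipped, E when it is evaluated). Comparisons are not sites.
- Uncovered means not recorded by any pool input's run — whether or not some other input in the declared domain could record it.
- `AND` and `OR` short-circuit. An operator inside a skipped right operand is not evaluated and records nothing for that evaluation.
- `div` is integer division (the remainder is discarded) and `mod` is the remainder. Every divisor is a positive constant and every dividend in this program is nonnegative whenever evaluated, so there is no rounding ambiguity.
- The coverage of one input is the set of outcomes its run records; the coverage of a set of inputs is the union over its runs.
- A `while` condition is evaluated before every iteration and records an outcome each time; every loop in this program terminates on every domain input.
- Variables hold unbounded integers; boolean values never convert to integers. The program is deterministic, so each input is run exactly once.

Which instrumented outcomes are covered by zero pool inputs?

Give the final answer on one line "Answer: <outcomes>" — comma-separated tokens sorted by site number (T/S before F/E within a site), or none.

run #1 (b=0, k=9) runs B1->T, B1->T, B1->T, B1->T, B1->T, B1->F, B2->T, B2->T, B2->F, B4->S, B3->F, B7->T, B8->F, B9->T, ...; records B1=T, B1=F, B2=T, B2=F, B3=F, B4=S, B7=T, B8=F, B9=T, B10=F, B12=F
run #2 (b=11, k=4) runs B1->T, B1->T, B1->T, B1->T, B1->T, B1->T, B1->F, B2->T, B2->T, B2->T, B2->T, B2->F, B4->E, B5->S, ...; records B1=T, B1=F, B2=T, B2=F, B3=F, B4=E, B5=S, B7=T, B8=T, B9=F, B10=T, B11=F, B12=T
run #3 (b=0, k=8) runs B1->T, B1->T, B1->T, B1->T, B1->T, B1->F, B2->T, B2->T, B2->F, B4->S, B3->F, B7->T, B8->F, B9->T, ...; records B1=T, B1=F, B2=T, B2=F, B3=F, B4=S, B7=T, B8=F, B9=T, B10=F, B12=F
run #4 (b=6, k=5) runs B1->T, B1->T, B1->T, B1->T, B1->T, B1->T, B1->F, B2->T, B2->T, B2->T, B2->F, B4->S, B3->F, B7->T, ...; records B1=T, B1=F, B2=T, B2=F, B3=F, B4=S, B7=T, B8=T, B9=F, B10=F, B12=F
run #5 (b=9, k=8) runs B1->T, B1->T, B1->T, B1->T, B1->T, B1->F, B2->T, B2->T, B2->F, B4->E, B5->E, B3->F, B7->T, B8->F, ...; records B1=T, B1=F, B2=T, B2=F, B3=F, B4=E, B5=E, B7=T, B8=F, B9=F, B10=F, B12=T
run #6 (b=3, k=7) runs B1->T, B1->T, B1->T, B1->T, B1->T, B1->F, B2->T, B2->T, B2->T, B2->F, B4->S, B3->F, B7->T, B8->F, ...; records B1=T, B1=F, B2=T, B2=F, B3=F, B4=S, B7=T, B8=F, B9=F, B10=F, B12=T
run #7 (b=1, k=3) runs B1->T, B1->T, B1->T, B1->T, B1->T, B1->T, B1->F, B2->T, B2->T, B2->T, B2->T, B2->F, B4->S, B3->F, ...; records B1=T, B1=F, B2=T, B2=F, B3=F, B4=S, B7=F, B9=F, B10=F, B12=T
run #8 (b=2, k=8) runs B1->T, B1->T, B1->T, B1->T, B1->T, B1->F, B2->T, B2->T, B2->F, B4->S, B3->F, B7->T, B8->F, B9->F, ...; records B1=T, B1=F, B2=T, B2=F, B3=F, B4=S, B7=T, B8=F, B9=F, B10=F, B12=T
run #9 (b=9, k=6) runs B1->T, B1->T, B1->T, B1->T, B1->T, B1->F, B2->T, B2->T, B2->T, B2->F, B4->E, B5->E, B3->T, B6->F, ...; records B1=T, B1=F, B2=T, B2=F, B3=T, B4=E, B5=E, B6=F, B9=F, B10=F, B12=T
union over the pool: B1=T, B1=F, B2=T, B2=F, B3=T, B3=F, B4=S, B4=E, B5=S, B5=E, B6=F, B7=T, B7=F, B8=T, B8=F, B9=T, B9=F, B10=T, B10=F, B11=F, B12=T, B12=F
uncovered (2 of 24): B6=T, B11=T

Answer: B6=T, B11=T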